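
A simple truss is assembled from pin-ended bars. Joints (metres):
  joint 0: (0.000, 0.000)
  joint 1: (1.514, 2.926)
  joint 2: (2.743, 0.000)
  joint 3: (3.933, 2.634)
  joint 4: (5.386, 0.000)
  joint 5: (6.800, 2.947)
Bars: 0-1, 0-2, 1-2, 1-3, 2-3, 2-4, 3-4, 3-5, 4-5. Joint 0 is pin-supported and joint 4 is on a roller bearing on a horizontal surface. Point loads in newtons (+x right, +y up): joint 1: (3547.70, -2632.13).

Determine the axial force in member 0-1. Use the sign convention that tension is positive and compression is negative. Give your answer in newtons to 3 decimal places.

N=6 nodes, M=9 members, R=3 reactions → 2N=12, M+R=12
member 0 (0-1): L=3.2945, (cx,cy)=(0.4596,0.8881)
member 1 (0-2): L=2.7430, (cx,cy)=(1.0000,0.0000)
member 2 (1-2): L=3.1736, (cx,cy)=(0.3873,-0.9220)
member 3 (1-3): L=2.4366, (cx,cy)=(0.9928,-0.1198)
member 4 (2-3): L=2.8903, (cx,cy)=(0.4117,0.9113)
member 5 (2-4): L=2.6430, (cx,cy)=(1.0000,0.0000)
member 6 (3-4): L=3.0082, (cx,cy)=(0.4830,-0.8756)
member 7 (3-5): L=2.8840, (cx,cy)=(0.9941,0.1085)
member 8 (4-5): L=3.2687, (cx,cy)=(0.4326,0.9016)
solve A·x = −loads:
  F[0-1] = +39.5025 N (tension)
  F[0-2] = +3529.5464 N (tension)
  F[1-2] = -2560.6593 N (compression)
  F[1-3] = -2556.3445 N (compression)
  F[2-3] = +2590.6155 N (tension)
  F[2-4] = +1471.3220 N (tension)
  F[3-4] = -3046.1154 N (compression)
  F[3-5] = -0.0000 N (compression)
  F[4-5] = +0.0000 N (tension)
  Rx@0 = -3547.7000 N
  Ry@0 = -35.0841 N
  Ry@4 = +2667.2141 N

39.502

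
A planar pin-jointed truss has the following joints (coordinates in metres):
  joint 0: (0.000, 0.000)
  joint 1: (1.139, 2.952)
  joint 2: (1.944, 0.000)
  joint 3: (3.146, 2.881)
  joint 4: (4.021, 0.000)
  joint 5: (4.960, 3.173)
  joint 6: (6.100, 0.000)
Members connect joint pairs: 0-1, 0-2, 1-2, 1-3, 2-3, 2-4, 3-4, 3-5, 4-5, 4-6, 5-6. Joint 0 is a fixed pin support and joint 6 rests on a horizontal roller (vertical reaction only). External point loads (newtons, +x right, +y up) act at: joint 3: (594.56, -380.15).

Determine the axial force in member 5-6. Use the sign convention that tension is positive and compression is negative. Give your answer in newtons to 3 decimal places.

-506.709

N=7 nodes, M=11 members, R=3 reactions → 2N=14, M+R=14
member 0 (0-1): L=3.1641, (cx,cy)=(0.3600,0.9330)
member 1 (0-2): L=1.9440, (cx,cy)=(1.0000,0.0000)
member 2 (1-2): L=3.0598, (cx,cy)=(0.2631,-0.9648)
member 3 (1-3): L=2.0083, (cx,cy)=(0.9994,-0.0354)
member 4 (2-3): L=3.1217, (cx,cy)=(0.3850,0.9229)
member 5 (2-4): L=2.0770, (cx,cy)=(1.0000,0.0000)
member 6 (3-4): L=3.0109, (cx,cy)=(0.2906,-0.9568)
member 7 (3-5): L=1.8374, (cx,cy)=(0.9873,0.1589)
member 8 (4-5): L=3.3090, (cx,cy)=(0.2838,0.9589)
member 9 (4-6): L=2.0790, (cx,cy)=(1.0000,0.0000)
member 10 (5-6): L=3.3716, (cx,cy)=(0.3381,-0.9411)
solve A·x = −loads:
  F[0-1] = +103.6649 N (tension)
  F[0-2] = +557.2433 N (tension)
  F[1-2] = -102.6052 N (compression)
  F[1-3] = +64.3513 N (tension)
  F[2-3] = +107.2607 N (tension)
  F[2-4] = +488.9485 N (tension)
  F[3-4] = -553.5668 N (compression)
  F[3-5] = -332.3017 N (compression)
  F[4-5] = +552.3834 N (tension)
  F[4-6] = +171.3289 N (tension)
  F[5-6] = -506.7092 N (compression)
  Rx@0 = -594.5600 N
  Ry@0 = -96.7155 N
  Ry@6 = +476.8655 N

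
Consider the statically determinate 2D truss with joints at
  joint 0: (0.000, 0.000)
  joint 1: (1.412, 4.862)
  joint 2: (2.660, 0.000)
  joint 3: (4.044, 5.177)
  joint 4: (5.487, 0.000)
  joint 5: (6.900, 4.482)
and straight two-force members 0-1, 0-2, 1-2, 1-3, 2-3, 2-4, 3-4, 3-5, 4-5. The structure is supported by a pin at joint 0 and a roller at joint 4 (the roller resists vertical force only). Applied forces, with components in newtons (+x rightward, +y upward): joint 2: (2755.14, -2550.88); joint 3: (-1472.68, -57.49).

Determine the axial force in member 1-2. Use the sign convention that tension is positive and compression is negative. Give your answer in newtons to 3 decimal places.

N=6 nodes, M=9 members, R=3 reactions → 2N=12, M+R=12
member 0 (0-1): L=5.0629, (cx,cy)=(0.2789,0.9603)
member 1 (0-2): L=2.6600, (cx,cy)=(1.0000,0.0000)
member 2 (1-2): L=5.0196, (cx,cy)=(0.2486,-0.9686)
member 3 (1-3): L=2.6508, (cx,cy)=(0.9929,0.1188)
member 4 (2-3): L=5.3588, (cx,cy)=(0.2583,0.9661)
member 5 (2-4): L=2.8270, (cx,cy)=(1.0000,0.0000)
member 6 (3-4): L=5.3743, (cx,cy)=(0.2685,-0.9633)
member 7 (3-5): L=2.9393, (cx,cy)=(0.9716,-0.2364)
member 8 (4-5): L=4.6995, (cx,cy)=(0.3007,0.9537)
solve A·x = −loads:
  F[0-1] = -2831.1905 N (compression)
  F[0-2] = +2072.0577 N (tension)
  F[1-2] = +2628.6786 N (tension)
  F[1-3] = -1453.4505 N (compression)
  F[2-3] = +4.9087 N (tension)
  F[2-4] = -30.7959 N (compression)
  F[3-4] = +114.6972 N (tension)
  F[3-5] = -0.0000 N (tension)
  F[4-5] = +0.0000 N (tension)
  Rx@0 = -1282.4600 N
  Ry@0 = +2718.8555 N
  Ry@4 = -110.4855 N

2628.679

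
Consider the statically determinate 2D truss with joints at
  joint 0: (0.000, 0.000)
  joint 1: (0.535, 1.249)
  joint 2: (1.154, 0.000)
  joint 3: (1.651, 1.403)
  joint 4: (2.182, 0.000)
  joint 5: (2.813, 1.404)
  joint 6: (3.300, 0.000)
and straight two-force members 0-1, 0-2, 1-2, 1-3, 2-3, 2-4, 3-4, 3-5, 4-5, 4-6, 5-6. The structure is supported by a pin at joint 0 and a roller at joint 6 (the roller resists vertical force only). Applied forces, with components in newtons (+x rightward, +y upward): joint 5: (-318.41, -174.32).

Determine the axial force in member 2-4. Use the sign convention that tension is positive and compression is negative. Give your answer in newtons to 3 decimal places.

-128.722

N=7 nodes, M=11 members, R=3 reactions → 2N=14, M+R=14
member 0 (0-1): L=1.3588, (cx,cy)=(0.3937,0.9192)
member 1 (0-2): L=1.1540, (cx,cy)=(1.0000,0.0000)
member 2 (1-2): L=1.3940, (cx,cy)=(0.4441,-0.8960)
member 3 (1-3): L=1.1266, (cx,cy)=(0.9906,0.1367)
member 4 (2-3): L=1.4884, (cx,cy)=(0.3339,0.9426)
member 5 (2-4): L=1.0280, (cx,cy)=(1.0000,0.0000)
member 6 (3-4): L=1.5001, (cx,cy)=(0.3540,-0.9353)
member 7 (3-5): L=1.1620, (cx,cy)=(1.0000,0.0009)
member 8 (4-5): L=1.5393, (cx,cy)=(0.4099,0.9121)
member 9 (4-6): L=1.1180, (cx,cy)=(1.0000,0.0000)
member 10 (5-6): L=1.4861, (cx,cy)=(0.3277,-0.9448)
solve A·x = −loads:
  F[0-1] = -175.3597 N (compression)
  F[0-2] = -249.3636 N (compression)
  F[1-2] = +158.4354 N (tension)
  F[1-3] = -140.7214 N (compression)
  F[2-3] = -150.6019 N (compression)
  F[2-4] = -128.7222 N (compression)
  F[3-4] = +172.1225 N (tension)
  F[3-5] = -250.6142 N (compression)
  F[4-5] = -176.4893 N (compression)
  F[4-6] = +4.5528 N (tension)
  F[5-6] = -13.8928 N (compression)
  Rx@0 = +318.4100 N
  Ry@0 = +161.1944 N
  Ry@6 = +13.1256 N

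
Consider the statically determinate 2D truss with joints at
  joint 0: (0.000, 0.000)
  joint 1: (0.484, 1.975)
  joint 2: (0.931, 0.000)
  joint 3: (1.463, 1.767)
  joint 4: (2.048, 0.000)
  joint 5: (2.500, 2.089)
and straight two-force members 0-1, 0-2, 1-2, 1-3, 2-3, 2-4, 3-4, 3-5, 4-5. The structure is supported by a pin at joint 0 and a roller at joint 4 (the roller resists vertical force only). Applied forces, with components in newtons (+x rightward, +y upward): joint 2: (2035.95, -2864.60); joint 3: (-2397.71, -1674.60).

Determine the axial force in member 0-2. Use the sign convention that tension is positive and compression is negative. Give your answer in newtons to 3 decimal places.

645.315

N=6 nodes, M=9 members, R=3 reactions → 2N=12, M+R=12
member 0 (0-1): L=2.0334, (cx,cy)=(0.2380,0.9713)
member 1 (0-2): L=0.9310, (cx,cy)=(1.0000,0.0000)
member 2 (1-2): L=2.0250, (cx,cy)=(0.2207,-0.9753)
member 3 (1-3): L=1.0009, (cx,cy)=(0.9782,-0.2078)
member 4 (2-3): L=1.8453, (cx,cy)=(0.2883,0.9575)
member 5 (2-4): L=1.1170, (cx,cy)=(1.0000,0.0000)
member 6 (3-4): L=1.8613, (cx,cy)=(0.3143,-0.9493)
member 7 (3-5): L=1.0858, (cx,cy)=(0.9550,0.2965)
member 8 (4-5): L=2.1373, (cx,cy)=(0.2115,0.9774)
solve A·x = −loads:
  F[0-1] = -4231.0491 N (compression)
  F[0-2] = +645.3152 N (tension)
  F[1-2] = +4656.6875 N (tension)
  F[1-3] = -2080.4433 N (compression)
  F[2-3] = -1751.5812 N (compression)
  F[2-4] = +142.2773 N (tension)
  F[3-4] = -452.6900 N (compression)
  F[3-5] = -0.0000 N (compression)
  F[4-5] = +0.0000 N (tension)
  Rx@0 = +361.7600 N
  Ry@0 = +4109.4496 N
  Ry@4 = +429.7504 N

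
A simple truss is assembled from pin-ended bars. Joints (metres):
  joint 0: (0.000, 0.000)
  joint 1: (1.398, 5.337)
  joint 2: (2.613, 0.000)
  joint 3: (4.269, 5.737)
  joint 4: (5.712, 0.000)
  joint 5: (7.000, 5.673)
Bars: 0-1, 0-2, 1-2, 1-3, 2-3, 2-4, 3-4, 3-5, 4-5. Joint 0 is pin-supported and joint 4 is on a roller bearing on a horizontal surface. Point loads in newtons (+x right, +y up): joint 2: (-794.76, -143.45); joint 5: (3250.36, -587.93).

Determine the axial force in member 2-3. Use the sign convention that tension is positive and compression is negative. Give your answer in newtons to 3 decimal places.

N=6 nodes, M=9 members, R=3 reactions → 2N=12, M+R=12
member 0 (0-1): L=5.5171, (cx,cy)=(0.2534,0.9674)
member 1 (0-2): L=2.6130, (cx,cy)=(1.0000,0.0000)
member 2 (1-2): L=5.4736, (cx,cy)=(0.2220,-0.9751)
member 3 (1-3): L=2.8987, (cx,cy)=(0.9904,0.1380)
member 4 (2-3): L=5.9712, (cx,cy)=(0.2773,0.9608)
member 5 (2-4): L=3.0990, (cx,cy)=(1.0000,0.0000)
member 6 (3-4): L=5.9157, (cx,cy)=(0.2439,-0.9698)
member 7 (3-5): L=2.7317, (cx,cy)=(0.9997,-0.0234)
member 8 (4-5): L=5.8174, (cx,cy)=(0.2214,0.9752)
solve A·x = −loads:
  F[0-1] = +3393.6725 N (tension)
  F[0-2] = +1595.6578 N (tension)
  F[1-2] = -3144.3024 N (compression)
  F[1-3] = +1572.9509 N (tension)
  F[2-3] = +3340.3341 N (tension)
  F[2-4] = +766.0816 N (tension)
  F[3-4] = -3614.4208 N (compression)
  F[3-5] = +3366.8591 N (tension)
  F[4-5] = -522.0058 N (compression)
  Rx@0 = -2455.6000 N
  Ry@0 = -3282.9122 N
  Ry@4 = +4014.2922 N

3340.334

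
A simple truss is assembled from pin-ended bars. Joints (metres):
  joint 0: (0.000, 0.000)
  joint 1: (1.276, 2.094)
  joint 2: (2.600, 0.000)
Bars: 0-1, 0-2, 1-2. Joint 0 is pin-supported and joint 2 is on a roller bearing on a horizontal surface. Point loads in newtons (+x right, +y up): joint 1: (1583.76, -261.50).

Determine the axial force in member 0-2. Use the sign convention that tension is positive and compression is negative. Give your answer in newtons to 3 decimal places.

N=3 nodes, M=3 members, R=3 reactions → 2N=6, M+R=6
member 0 (0-1): L=2.4521, (cx,cy)=(0.5204,0.8539)
member 1 (0-2): L=2.6000, (cx,cy)=(1.0000,0.0000)
member 2 (1-2): L=2.4775, (cx,cy)=(0.5344,-0.8452)
solve A·x = −loads:
  F[0-1] = +1337.7561 N (tension)
  F[0-2] = +887.6441 N (tension)
  F[1-2] = -1660.9542 N (compression)
  Rx@0 = -1583.7600 N
  Ry@0 = -1142.3721 N
  Ry@2 = +1403.8721 N

887.644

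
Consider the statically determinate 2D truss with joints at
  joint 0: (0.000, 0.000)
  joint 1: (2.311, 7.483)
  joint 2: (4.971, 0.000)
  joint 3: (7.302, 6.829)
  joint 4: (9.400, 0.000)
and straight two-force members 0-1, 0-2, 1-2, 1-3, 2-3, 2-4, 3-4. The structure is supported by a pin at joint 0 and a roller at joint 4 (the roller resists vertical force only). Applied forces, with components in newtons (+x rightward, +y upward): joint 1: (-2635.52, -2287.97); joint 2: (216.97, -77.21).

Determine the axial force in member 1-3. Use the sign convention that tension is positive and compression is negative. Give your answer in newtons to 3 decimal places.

N=5 nodes, M=7 members, R=3 reactions → 2N=10, M+R=10
member 0 (0-1): L=7.8317, (cx,cy)=(0.2951,0.9555)
member 1 (0-2): L=4.9710, (cx,cy)=(1.0000,0.0000)
member 2 (1-2): L=7.9417, (cx,cy)=(0.3349,-0.9422)
member 3 (1-3): L=5.0337, (cx,cy)=(0.9915,-0.1299)
member 4 (2-3): L=7.2159, (cx,cy)=(0.3230,0.9464)
member 5 (2-4): L=4.4290, (cx,cy)=(1.0000,0.0000)
member 6 (3-4): L=7.1440, (cx,cy)=(0.2937,-0.9559)
solve A·x = −loads:
  F[0-1] = -4039.7742 N (compression)
  F[0-2] = -1226.4868 N (compression)
  F[1-2] = +1539.2401 N (tension)
  F[1-3] = +935.8359 N (tension)
  F[2-3] = -1450.9118 N (compression)
  F[2-4] = -459.2040 N (compression)
  F[3-4] = +1563.6593 N (tension)
  Rx@0 = +2418.5500 N
  Ry@0 = +3859.8913 N
  Ry@4 = -1494.7113 N

935.836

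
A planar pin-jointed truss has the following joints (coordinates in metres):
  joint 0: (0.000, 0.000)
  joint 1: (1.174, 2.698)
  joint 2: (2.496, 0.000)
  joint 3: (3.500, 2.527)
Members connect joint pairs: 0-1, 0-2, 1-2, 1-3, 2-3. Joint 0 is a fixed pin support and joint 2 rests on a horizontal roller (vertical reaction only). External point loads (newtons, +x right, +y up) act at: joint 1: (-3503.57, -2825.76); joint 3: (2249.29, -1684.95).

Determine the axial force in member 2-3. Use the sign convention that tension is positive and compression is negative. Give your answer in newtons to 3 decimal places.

N=4 nodes, M=5 members, R=3 reactions → 2N=8, M+R=8
member 0 (0-1): L=2.9424, (cx,cy)=(0.3990,0.9170)
member 1 (0-2): L=2.4960, (cx,cy)=(1.0000,0.0000)
member 2 (1-2): L=3.0045, (cx,cy)=(0.4400,-0.8980)
member 3 (1-3): L=2.3323, (cx,cy)=(0.9973,-0.0733)
member 4 (2-3): L=2.7191, (cx,cy)=(0.3692,0.9293)
solve A·x = −loads:
  F[0-1] = -2539.7018 N (compression)
  F[0-2] = -240.9403 N (compression)
  F[1-2] = -785.6008 N (compression)
  F[1-3] = +2843.5557 N (tension)
  F[2-3] = -1588.7287 N (compression)
  Rx@0 = +1254.2800 N
  Ry@0 = +2328.7824 N
  Ry@2 = +2181.9276 N

-1588.729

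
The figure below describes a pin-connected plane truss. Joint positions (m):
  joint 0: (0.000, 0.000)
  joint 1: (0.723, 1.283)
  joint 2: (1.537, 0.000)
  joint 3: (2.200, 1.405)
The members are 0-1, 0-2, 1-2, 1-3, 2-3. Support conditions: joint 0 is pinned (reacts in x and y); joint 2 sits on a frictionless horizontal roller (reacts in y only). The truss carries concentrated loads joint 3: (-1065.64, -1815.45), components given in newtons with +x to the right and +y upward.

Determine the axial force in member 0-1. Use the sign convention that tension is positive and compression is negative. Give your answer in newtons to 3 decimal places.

-219.250

N=4 nodes, M=5 members, R=3 reactions → 2N=8, M+R=8
member 0 (0-1): L=1.4727, (cx,cy)=(0.4909,0.8712)
member 1 (0-2): L=1.5370, (cx,cy)=(1.0000,0.0000)
member 2 (1-2): L=1.5194, (cx,cy)=(0.5357,-0.8444)
member 3 (1-3): L=1.4820, (cx,cy)=(0.9966,0.0823)
member 4 (2-3): L=1.5536, (cx,cy)=(0.4268,0.9044)
solve A·x = −loads:
  F[0-1] = -219.2496 N (compression)
  F[0-2] = -958.0020 N (compression)
  F[1-2] = +204.9395 N (tension)
  F[1-3] = -218.1697 N (compression)
  F[2-3] = -1987.5697 N (compression)
  Rx@0 = +1065.6400 N
  Ry@0 = +191.0090 N
  Ry@2 = +1624.4410 N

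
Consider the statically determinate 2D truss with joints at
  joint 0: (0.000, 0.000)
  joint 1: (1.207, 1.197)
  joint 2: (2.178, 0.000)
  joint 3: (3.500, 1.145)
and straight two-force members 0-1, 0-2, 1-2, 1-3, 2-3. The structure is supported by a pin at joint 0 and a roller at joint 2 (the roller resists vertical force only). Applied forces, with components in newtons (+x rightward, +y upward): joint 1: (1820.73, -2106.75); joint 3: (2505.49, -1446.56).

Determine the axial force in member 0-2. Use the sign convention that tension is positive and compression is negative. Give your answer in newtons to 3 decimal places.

N=4 nodes, M=5 members, R=3 reactions → 2N=8, M+R=8
member 0 (0-1): L=1.6999, (cx,cy)=(0.7100,0.7042)
member 1 (0-2): L=2.1780, (cx,cy)=(1.0000,0.0000)
member 2 (1-2): L=1.5413, (cx,cy)=(0.6300,-0.7766)
member 3 (1-3): L=2.2936, (cx,cy)=(0.9997,-0.0227)
member 4 (2-3): L=1.7489, (cx,cy)=(0.7559,0.6547)
solve A·x = −loads:
  F[0-1] = +3204.6876 N (tension)
  F[0-2] = +2050.7572 N (tension)
  F[1-2] = -5737.2936 N (compression)
  F[1-3] = +4070.1696 N (tension)
  F[2-3] = -2068.5812 N (compression)
  Rx@0 = -4326.2200 N
  Ry@0 = -2256.6106 N
  Ry@2 = +5809.9206 N

2050.757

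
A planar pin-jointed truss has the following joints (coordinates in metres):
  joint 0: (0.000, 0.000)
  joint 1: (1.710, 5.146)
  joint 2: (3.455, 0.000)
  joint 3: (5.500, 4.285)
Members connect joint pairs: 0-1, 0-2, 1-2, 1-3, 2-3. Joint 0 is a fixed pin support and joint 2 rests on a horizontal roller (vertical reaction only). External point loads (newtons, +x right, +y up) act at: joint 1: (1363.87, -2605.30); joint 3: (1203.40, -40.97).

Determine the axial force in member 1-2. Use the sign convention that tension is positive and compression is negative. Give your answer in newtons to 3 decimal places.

N=4 nodes, M=5 members, R=3 reactions → 2N=8, M+R=8
member 0 (0-1): L=5.4227, (cx,cy)=(0.3153,0.9490)
member 1 (0-2): L=3.4550, (cx,cy)=(1.0000,0.0000)
member 2 (1-2): L=5.4338, (cx,cy)=(0.3211,-0.9470)
member 3 (1-3): L=3.8866, (cx,cy)=(0.9752,-0.2215)
member 4 (2-3): L=4.7480, (cx,cy)=(0.4307,0.9025)
solve A·x = −loads:
  F[0-1] = +2352.3149 N (tension)
  F[0-2] = +1825.4852 N (tension)
  F[1-2] = -5372.8305 N (compression)
  F[1-3] = +1131.4434 N (tension)
  F[2-3] = +232.3361 N (tension)
  Rx@0 = -2567.2700 N
  Ry@0 = -2232.2950 N
  Ry@2 = +4878.5650 N

-5372.830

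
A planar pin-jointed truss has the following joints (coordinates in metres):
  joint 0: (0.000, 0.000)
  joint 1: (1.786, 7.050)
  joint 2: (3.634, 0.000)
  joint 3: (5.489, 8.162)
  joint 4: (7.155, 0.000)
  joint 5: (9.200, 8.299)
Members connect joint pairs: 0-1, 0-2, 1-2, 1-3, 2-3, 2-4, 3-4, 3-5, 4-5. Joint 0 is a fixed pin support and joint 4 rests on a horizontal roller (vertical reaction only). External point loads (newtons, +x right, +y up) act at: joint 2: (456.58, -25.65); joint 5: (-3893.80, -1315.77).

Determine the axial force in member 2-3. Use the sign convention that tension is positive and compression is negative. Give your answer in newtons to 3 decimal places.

N=6 nodes, M=9 members, R=3 reactions → 2N=12, M+R=12
member 0 (0-1): L=7.2727, (cx,cy)=(0.2456,0.9694)
member 1 (0-2): L=3.6340, (cx,cy)=(1.0000,0.0000)
member 2 (1-2): L=7.2882, (cx,cy)=(0.2536,-0.9673)
member 3 (1-3): L=3.8664, (cx,cy)=(0.9577,0.2876)
member 4 (2-3): L=8.3701, (cx,cy)=(0.2216,0.9751)
member 5 (2-4): L=3.5210, (cx,cy)=(1.0000,0.0000)
member 6 (3-4): L=8.3303, (cx,cy)=(0.2000,-0.9798)
member 7 (3-5): L=3.7135, (cx,cy)=(0.9993,0.0369)
member 8 (4-5): L=8.5472, (cx,cy)=(0.2393,0.9710)
solve A·x = −loads:
  F[0-1] = -4284.1202 N (compression)
  F[0-2] = -2385.1445 N (compression)
  F[1-2] = +3677.1732 N (tension)
  F[1-3] = -2072.0105 N (compression)
  F[2-3] = -3621.4048 N (compression)
  F[2-4] = -1106.7565 N (compression)
  F[3-4] = +4076.6499 N (tension)
  F[3-5] = -3604.7986 N (compression)
  F[4-5] = -1218.1616 N (compression)
  Rx@0 = +3437.2200 N
  Ry@0 = +4152.9294 N
  Ry@4 = -2811.5094 N

-3621.405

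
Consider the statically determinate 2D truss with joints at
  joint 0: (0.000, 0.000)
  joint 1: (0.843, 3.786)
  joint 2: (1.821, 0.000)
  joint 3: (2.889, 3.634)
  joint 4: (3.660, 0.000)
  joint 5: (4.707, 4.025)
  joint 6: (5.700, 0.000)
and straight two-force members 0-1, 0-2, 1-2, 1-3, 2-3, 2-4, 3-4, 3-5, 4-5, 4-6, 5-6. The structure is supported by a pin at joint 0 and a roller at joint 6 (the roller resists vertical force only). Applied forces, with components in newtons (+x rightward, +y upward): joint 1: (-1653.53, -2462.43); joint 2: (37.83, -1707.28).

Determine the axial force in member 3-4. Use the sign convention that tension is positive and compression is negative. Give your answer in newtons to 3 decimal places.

N=7 nodes, M=11 members, R=3 reactions → 2N=14, M+R=14
member 0 (0-1): L=3.8787, (cx,cy)=(0.2173,0.9761)
member 1 (0-2): L=1.8210, (cx,cy)=(1.0000,0.0000)
member 2 (1-2): L=3.9103, (cx,cy)=(0.2501,-0.9682)
member 3 (1-3): L=2.0516, (cx,cy)=(0.9973,-0.0741)
member 4 (2-3): L=3.7877, (cx,cy)=(0.2820,0.9594)
member 5 (2-4): L=1.8390, (cx,cy)=(1.0000,0.0000)
member 6 (3-4): L=3.7149, (cx,cy)=(0.2075,-0.9782)
member 7 (3-5): L=1.8596, (cx,cy)=(0.9776,0.2103)
member 8 (4-5): L=4.1589, (cx,cy)=(0.2517,0.9678)
member 9 (4-6): L=2.0400, (cx,cy)=(1.0000,0.0000)
member 10 (5-6): L=4.1457, (cx,cy)=(0.2395,-0.9709)
solve A·x = −loads:
  F[0-1] = -4465.1250 N (compression)
  F[0-2] = -645.2501 N (compression)
  F[1-2] = +1943.0738 N (tension)
  F[1-3] = +197.6410 N (tension)
  F[2-3] = -181.3983 N (compression)
  F[2-4] = -145.9497 N (compression)
  F[3-4] = +215.1513 N (tension)
  F[3-5] = +103.6128 N (tension)
  F[4-5] = -217.4706 N (compression)
  F[4-6] = -46.5490 N (compression)
  F[5-6] = +194.3378 N (tension)
  Rx@0 = +1615.7000 N
  Ry@0 = +4358.3906 N
  Ry@6 = -188.6806 N

215.151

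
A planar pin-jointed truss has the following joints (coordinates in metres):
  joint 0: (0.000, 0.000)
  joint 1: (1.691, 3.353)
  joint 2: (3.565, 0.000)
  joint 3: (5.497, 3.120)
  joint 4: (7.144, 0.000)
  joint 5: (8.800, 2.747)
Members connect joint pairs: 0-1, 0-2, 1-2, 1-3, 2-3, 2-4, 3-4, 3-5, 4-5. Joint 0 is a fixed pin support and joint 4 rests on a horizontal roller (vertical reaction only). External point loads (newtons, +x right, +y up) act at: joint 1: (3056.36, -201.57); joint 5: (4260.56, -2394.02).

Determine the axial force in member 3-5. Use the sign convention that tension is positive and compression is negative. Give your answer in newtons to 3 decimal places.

N=6 nodes, M=9 members, R=3 reactions → 2N=12, M+R=12
member 0 (0-1): L=3.7553, (cx,cy)=(0.4503,0.8929)
member 1 (0-2): L=3.5650, (cx,cy)=(1.0000,0.0000)
member 2 (1-2): L=3.8412, (cx,cy)=(0.4879,-0.8729)
member 3 (1-3): L=3.8131, (cx,cy)=(0.9981,-0.0611)
member 4 (2-3): L=3.6697, (cx,cy)=(0.5265,0.8502)
member 5 (2-4): L=3.5790, (cx,cy)=(1.0000,0.0000)
member 6 (3-4): L=3.5280, (cx,cy)=(0.4668,-0.8843)
member 7 (3-5): L=3.3240, (cx,cy)=(0.9937,-0.1122)
member 8 (4-5): L=3.2075, (cx,cy)=(0.5163,0.8564)
solve A·x = −loads:
  F[0-1] = +3890.6058 N (tension)
  F[0-2] = +5564.9805 N (tension)
  F[1-2] = -4264.9446 N (compression)
  F[1-3] = +777.7879 N (tension)
  F[2-3] = +4378.9112 N (tension)
  F[2-4] = +1178.8724 N (tension)
  F[3-4] = -4837.9976 N (compression)
  F[3-5] = +5374.1653 N (tension)
  F[4-5] = -2091.2228 N (compression)
  Rx@0 = -7316.9200 N
  Ry@0 = -3473.8339 N
  Ry@4 = +6069.4239 N

5374.165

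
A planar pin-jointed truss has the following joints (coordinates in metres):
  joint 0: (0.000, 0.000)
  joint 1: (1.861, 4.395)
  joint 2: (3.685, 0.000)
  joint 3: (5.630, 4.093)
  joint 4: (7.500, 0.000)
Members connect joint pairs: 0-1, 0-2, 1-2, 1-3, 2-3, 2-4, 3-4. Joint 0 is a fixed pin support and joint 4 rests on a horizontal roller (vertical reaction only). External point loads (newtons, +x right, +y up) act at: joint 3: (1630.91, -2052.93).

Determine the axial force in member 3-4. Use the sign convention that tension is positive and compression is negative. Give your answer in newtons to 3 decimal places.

-2672.823

N=5 nodes, M=7 members, R=3 reactions → 2N=10, M+R=10
member 0 (0-1): L=4.7728, (cx,cy)=(0.3899,0.9208)
member 1 (0-2): L=3.6850, (cx,cy)=(1.0000,0.0000)
member 2 (1-2): L=4.7585, (cx,cy)=(0.3833,-0.9236)
member 3 (1-3): L=3.7811, (cx,cy)=(0.9968,-0.0799)
member 4 (2-3): L=4.5316, (cx,cy)=(0.4292,0.9032)
member 5 (2-4): L=3.8150, (cx,cy)=(1.0000,0.0000)
member 6 (3-4): L=4.4999, (cx,cy)=(0.4156,-0.9096)
solve A·x = −loads:
  F[0-1] = +410.6843 N (tension)
  F[0-2] = +1470.7759 N (tension)
  F[1-2] = -437.9079 N (compression)
  F[1-3] = +329.0428 N (tension)
  F[2-3] = +447.8034 N (tension)
  F[2-4] = +1110.7188 N (tension)
  F[3-4] = -2672.8230 N (compression)
  Rx@0 = -1630.9100 N
  Ry@0 = -378.1781 N
  Ry@4 = +2431.1081 N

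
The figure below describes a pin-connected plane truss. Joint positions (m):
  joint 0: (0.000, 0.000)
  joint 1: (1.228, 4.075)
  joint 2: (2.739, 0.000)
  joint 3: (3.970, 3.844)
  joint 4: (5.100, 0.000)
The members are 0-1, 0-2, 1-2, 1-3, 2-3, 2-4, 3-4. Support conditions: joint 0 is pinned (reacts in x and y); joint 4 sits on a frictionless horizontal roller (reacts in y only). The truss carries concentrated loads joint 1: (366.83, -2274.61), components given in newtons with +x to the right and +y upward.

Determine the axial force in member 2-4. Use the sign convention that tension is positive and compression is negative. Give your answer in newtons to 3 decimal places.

N=5 nodes, M=7 members, R=3 reactions → 2N=10, M+R=10
member 0 (0-1): L=4.2560, (cx,cy)=(0.2885,0.9575)
member 1 (0-2): L=2.7390, (cx,cy)=(1.0000,0.0000)
member 2 (1-2): L=4.3461, (cx,cy)=(0.3477,-0.9376)
member 3 (1-3): L=2.7517, (cx,cy)=(0.9965,-0.0839)
member 4 (2-3): L=4.0363, (cx,cy)=(0.3050,0.9524)
member 5 (2-4): L=2.3610, (cx,cy)=(1.0000,0.0000)
member 6 (3-4): L=4.0066, (cx,cy)=(0.2820,-0.9594)
solve A·x = −loads:
  F[0-1] = -1497.5043 N (compression)
  F[0-2] = +798.9098 N (tension)
  F[1-2] = -851.5532 N (compression)
  F[1-3] = -504.6345 N (compression)
  F[2-3] = +838.3737 N (tension)
  F[2-4] = +247.1639 N (tension)
  F[3-4] = -876.3708 N (compression)
  Rx@0 = -366.8300 N
  Ry@0 = +1433.8152 N
  Ry@4 = +840.7948 N

247.164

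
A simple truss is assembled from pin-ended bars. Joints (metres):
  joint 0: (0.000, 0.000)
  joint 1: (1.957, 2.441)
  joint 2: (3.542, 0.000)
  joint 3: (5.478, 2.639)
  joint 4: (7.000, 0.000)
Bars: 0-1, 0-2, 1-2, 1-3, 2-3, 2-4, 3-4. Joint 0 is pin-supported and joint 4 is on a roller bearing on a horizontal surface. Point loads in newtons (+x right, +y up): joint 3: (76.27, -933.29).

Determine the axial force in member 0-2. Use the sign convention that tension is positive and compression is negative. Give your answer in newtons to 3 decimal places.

215.906

N=5 nodes, M=7 members, R=3 reactions → 2N=10, M+R=10
member 0 (0-1): L=3.1286, (cx,cy)=(0.6255,0.7802)
member 1 (0-2): L=3.5420, (cx,cy)=(1.0000,0.0000)
member 2 (1-2): L=2.9104, (cx,cy)=(0.5446,-0.8387)
member 3 (1-3): L=3.5266, (cx,cy)=(0.9984,0.0561)
member 4 (2-3): L=3.2730, (cx,cy)=(0.5915,0.8063)
member 5 (2-4): L=3.4580, (cx,cy)=(1.0000,0.0000)
member 6 (3-4): L=3.0464, (cx,cy)=(0.4996,-0.8663)
solve A·x = −loads:
  F[0-1] = -223.2339 N (compression)
  F[0-2] = +215.9058 N (tension)
  F[1-2] = +191.3179 N (tension)
  F[1-3] = -244.2108 N (compression)
  F[2-3] = -199.0068 N (compression)
  F[2-4] = +437.8099 N (tension)
  F[3-4] = -876.3222 N (compression)
  Rx@0 = -76.2700 N
  Ry@0 = +174.1701 N
  Ry@4 = +759.1199 N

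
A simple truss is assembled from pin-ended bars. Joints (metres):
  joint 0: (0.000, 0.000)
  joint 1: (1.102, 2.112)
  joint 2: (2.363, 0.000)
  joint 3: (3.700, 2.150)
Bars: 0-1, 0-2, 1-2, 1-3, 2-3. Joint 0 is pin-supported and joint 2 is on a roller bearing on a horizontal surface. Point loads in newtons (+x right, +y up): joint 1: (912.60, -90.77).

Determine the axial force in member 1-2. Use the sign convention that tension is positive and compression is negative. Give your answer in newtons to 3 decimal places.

-999.291

N=4 nodes, M=5 members, R=3 reactions → 2N=8, M+R=8
member 0 (0-1): L=2.3822, (cx,cy)=(0.4626,0.8866)
member 1 (0-2): L=2.3630, (cx,cy)=(1.0000,0.0000)
member 2 (1-2): L=2.4598, (cx,cy)=(0.5126,-0.8586)
member 3 (1-3): L=2.5983, (cx,cy)=(0.9999,0.0146)
member 4 (2-3): L=2.5318, (cx,cy)=(0.5281,0.8492)
solve A·x = −loads:
  F[0-1] = +865.3847 N (tension)
  F[0-2] = +512.2776 N (tension)
  F[1-2] = -999.2908 N (compression)
  F[1-3] = -0.0000 N (compression)
  F[2-3] = -0.0000 N (compression)
  Rx@0 = -912.6000 N
  Ry@0 = -767.2240 N
  Ry@2 = +857.9940 N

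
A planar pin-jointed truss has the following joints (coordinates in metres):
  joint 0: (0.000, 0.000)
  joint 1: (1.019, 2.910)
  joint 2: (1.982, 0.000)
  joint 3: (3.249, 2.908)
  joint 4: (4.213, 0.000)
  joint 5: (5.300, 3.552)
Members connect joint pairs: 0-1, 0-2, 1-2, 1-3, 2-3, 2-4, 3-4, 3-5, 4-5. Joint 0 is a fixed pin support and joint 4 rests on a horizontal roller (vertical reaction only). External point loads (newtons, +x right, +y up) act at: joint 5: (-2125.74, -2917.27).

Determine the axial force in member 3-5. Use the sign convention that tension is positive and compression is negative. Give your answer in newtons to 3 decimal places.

N=6 nodes, M=9 members, R=3 reactions → 2N=12, M+R=12
member 0 (0-1): L=3.0833, (cx,cy)=(0.3305,0.9438)
member 1 (0-2): L=1.9820, (cx,cy)=(1.0000,0.0000)
member 2 (1-2): L=3.0652, (cx,cy)=(0.3142,-0.9494)
member 3 (1-3): L=2.2300, (cx,cy)=(1.0000,-0.0009)
member 4 (2-3): L=3.1720, (cx,cy)=(0.3994,0.9168)
member 5 (2-4): L=2.2310, (cx,cy)=(1.0000,0.0000)
member 6 (3-4): L=3.0636, (cx,cy)=(0.3147,-0.9492)
member 7 (3-5): L=2.1497, (cx,cy)=(0.9541,0.2996)
member 8 (4-5): L=3.7146, (cx,cy)=(0.2926,0.9562)
solve A·x = −loads:
  F[0-1] = -1101.4254 N (compression)
  F[0-2] = -1761.7245 N (compression)
  F[1-2] = +1095.6457 N (tension)
  F[1-3] = -708.2366 N (compression)
  F[2-3] = -1134.6093 N (compression)
  F[2-4] = -964.3076 N (compression)
  F[3-4] = +643.9393 N (tension)
  F[3-5] = -1429.7166 N (compression)
  F[4-5] = -2602.9055 N (compression)
  Rx@0 = +2125.7400 N
  Ry@0 = +1039.5338 N
  Ry@4 = +1877.7362 N

-1429.717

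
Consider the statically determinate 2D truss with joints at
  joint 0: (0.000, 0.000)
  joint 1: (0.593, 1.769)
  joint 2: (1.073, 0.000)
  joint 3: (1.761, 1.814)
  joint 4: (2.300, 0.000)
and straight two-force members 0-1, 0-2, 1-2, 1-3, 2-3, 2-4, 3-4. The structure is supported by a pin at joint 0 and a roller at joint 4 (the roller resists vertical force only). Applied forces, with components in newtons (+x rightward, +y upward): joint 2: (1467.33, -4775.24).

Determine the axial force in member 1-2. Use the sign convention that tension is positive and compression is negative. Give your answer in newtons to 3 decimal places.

N=5 nodes, M=7 members, R=3 reactions → 2N=10, M+R=10
member 0 (0-1): L=1.8657, (cx,cy)=(0.3178,0.9481)
member 1 (0-2): L=1.0730, (cx,cy)=(1.0000,0.0000)
member 2 (1-2): L=1.8330, (cx,cy)=(0.2619,-0.9651)
member 3 (1-3): L=1.1689, (cx,cy)=(0.9993,0.0385)
member 4 (2-3): L=1.9401, (cx,cy)=(0.3546,0.9350)
member 5 (2-4): L=1.2270, (cx,cy)=(1.0000,0.0000)
member 6 (3-4): L=1.8924, (cx,cy)=(0.2848,-0.9586)
solve A·x = −loads:
  F[0-1] = -2686.8086 N (compression)
  F[0-2] = +2321.2925 N (tension)
  F[1-2] = +2578.5542 N (tension)
  F[1-3] = -1530.3450 N (compression)
  F[2-3] = +2445.6118 N (tension)
  F[2-4] = +661.9399 N (tension)
  F[3-4] = -2324.0157 N (compression)
  Rx@0 = -1467.3300 N
  Ry@0 = +2547.4867 N
  Ry@4 = +2227.7533 N

2578.554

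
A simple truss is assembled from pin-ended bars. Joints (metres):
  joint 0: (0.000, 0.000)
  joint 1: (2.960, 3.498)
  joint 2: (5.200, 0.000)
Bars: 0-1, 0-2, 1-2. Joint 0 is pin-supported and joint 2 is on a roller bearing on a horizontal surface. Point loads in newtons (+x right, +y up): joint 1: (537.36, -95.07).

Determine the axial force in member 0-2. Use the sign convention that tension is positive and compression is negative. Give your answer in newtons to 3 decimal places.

266.133

N=3 nodes, M=3 members, R=3 reactions → 2N=6, M+R=6
member 0 (0-1): L=4.5823, (cx,cy)=(0.6460,0.7634)
member 1 (0-2): L=5.2000, (cx,cy)=(1.0000,0.0000)
member 2 (1-2): L=4.1537, (cx,cy)=(0.5393,-0.8421)
solve A·x = −loads:
  F[0-1] = +419.8813 N (tension)
  F[0-2] = +266.1327 N (tension)
  F[1-2] = -493.5034 N (compression)
  Rx@0 = -537.3600 N
  Ry@0 = -320.5247 N
  Ry@2 = +415.5947 N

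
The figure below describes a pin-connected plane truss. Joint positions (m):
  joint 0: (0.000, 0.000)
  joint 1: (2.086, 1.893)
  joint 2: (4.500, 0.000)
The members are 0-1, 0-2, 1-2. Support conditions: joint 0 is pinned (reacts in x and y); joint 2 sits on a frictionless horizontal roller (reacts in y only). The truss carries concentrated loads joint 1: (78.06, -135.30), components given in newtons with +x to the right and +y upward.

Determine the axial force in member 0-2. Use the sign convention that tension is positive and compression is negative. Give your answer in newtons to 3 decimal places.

121.856

N=3 nodes, M=3 members, R=3 reactions → 2N=6, M+R=6
member 0 (0-1): L=2.8169, (cx,cy)=(0.7405,0.6720)
member 1 (0-2): L=4.5000, (cx,cy)=(1.0000,0.0000)
member 2 (1-2): L=3.0677, (cx,cy)=(0.7869,-0.6171)
solve A·x = −loads:
  F[0-1] = -59.1408 N (compression)
  F[0-2] = +121.8557 N (tension)
  F[1-2] = -154.8542 N (compression)
  Rx@0 = -78.0600 N
  Ry@0 = +39.7437 N
  Ry@2 = +95.5563 N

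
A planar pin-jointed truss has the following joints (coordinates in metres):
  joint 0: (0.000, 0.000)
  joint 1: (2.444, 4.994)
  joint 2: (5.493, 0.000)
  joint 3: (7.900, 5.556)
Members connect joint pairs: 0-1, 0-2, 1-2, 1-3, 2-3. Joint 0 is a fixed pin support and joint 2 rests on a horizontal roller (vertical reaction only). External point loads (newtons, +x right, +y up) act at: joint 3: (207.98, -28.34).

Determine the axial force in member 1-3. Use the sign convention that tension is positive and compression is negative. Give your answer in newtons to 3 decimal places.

N=4 nodes, M=5 members, R=3 reactions → 2N=8, M+R=8
member 0 (0-1): L=5.5600, (cx,cy)=(0.4396,0.8982)
member 1 (0-2): L=5.4930, (cx,cy)=(1.0000,0.0000)
member 2 (1-2): L=5.8512, (cx,cy)=(0.5211,-0.8535)
member 3 (1-3): L=5.4849, (cx,cy)=(0.9947,0.1025)
member 4 (2-3): L=6.0550, (cx,cy)=(0.3975,0.9176)
solve A·x = −loads:
  F[0-1] = +248.0315 N (tension)
  F[0-2] = +98.9525 N (tension)
  F[1-2] = -233.1996 N (compression)
  F[1-3] = +231.7655 N (tension)
  F[2-3] = -56.7655 N (compression)
  Rx@0 = -207.9800 N
  Ry@0 = -222.7838 N
  Ry@2 = +251.1238 N

231.765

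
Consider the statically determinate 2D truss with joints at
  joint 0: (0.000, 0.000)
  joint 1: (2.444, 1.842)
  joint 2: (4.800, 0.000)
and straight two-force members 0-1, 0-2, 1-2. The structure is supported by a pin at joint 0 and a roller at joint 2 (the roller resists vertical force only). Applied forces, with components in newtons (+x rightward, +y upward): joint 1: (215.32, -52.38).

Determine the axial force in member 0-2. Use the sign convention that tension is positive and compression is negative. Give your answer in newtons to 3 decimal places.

N=3 nodes, M=3 members, R=3 reactions → 2N=6, M+R=6
member 0 (0-1): L=3.0604, (cx,cy)=(0.7986,0.6019)
member 1 (0-2): L=4.8000, (cx,cy)=(1.0000,0.0000)
member 2 (1-2): L=2.9906, (cx,cy)=(0.7878,-0.6159)
solve A·x = −loads:
  F[0-1] = +94.5689 N (tension)
  F[0-2] = +139.7985 N (tension)
  F[1-2] = -177.4541 N (compression)
  Rx@0 = -215.3200 N
  Ry@0 = -56.9192 N
  Ry@2 = +109.2992 N

139.799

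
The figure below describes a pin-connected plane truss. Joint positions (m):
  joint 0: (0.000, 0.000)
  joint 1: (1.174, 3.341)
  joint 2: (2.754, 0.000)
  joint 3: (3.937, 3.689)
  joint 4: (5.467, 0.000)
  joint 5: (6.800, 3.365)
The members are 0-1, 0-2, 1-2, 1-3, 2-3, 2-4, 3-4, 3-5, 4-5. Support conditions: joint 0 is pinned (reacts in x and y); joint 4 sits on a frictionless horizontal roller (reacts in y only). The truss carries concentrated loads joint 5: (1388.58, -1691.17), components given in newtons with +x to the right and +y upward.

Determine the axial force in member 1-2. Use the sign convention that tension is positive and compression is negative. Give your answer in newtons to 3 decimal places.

-1264.246

N=6 nodes, M=9 members, R=3 reactions → 2N=12, M+R=12
member 0 (0-1): L=3.5413, (cx,cy)=(0.3315,0.9434)
member 1 (0-2): L=2.7540, (cx,cy)=(1.0000,0.0000)
member 2 (1-2): L=3.6958, (cx,cy)=(0.4275,-0.9040)
member 3 (1-3): L=2.7848, (cx,cy)=(0.9922,0.1250)
member 4 (2-3): L=3.8740, (cx,cy)=(0.3054,0.9522)
member 5 (2-4): L=2.7130, (cx,cy)=(1.0000,0.0000)
member 6 (3-4): L=3.9937, (cx,cy)=(0.3831,-0.9237)
member 7 (3-5): L=2.8813, (cx,cy)=(0.9937,-0.1125)
member 8 (4-5): L=3.6194, (cx,cy)=(0.3683,0.9297)
solve A·x = −loads:
  F[0-1] = +1342.9872 N (tension)
  F[0-2] = +943.3529 N (tension)
  F[1-2] = -1264.2462 N (compression)
  F[1-3] = +993.5006 N (tension)
  F[2-3] = +1200.2164 N (tension)
  F[2-4] = +36.3621 N (tension)
  F[3-4] = -1613.0700 N (compression)
  F[3-5] = +1982.7668 N (tension)
  F[4-5] = -1579.2100 N (compression)
  Rx@0 = -1388.5800 N
  Ry@0 = -1267.0388 N
  Ry@4 = +2958.2088 N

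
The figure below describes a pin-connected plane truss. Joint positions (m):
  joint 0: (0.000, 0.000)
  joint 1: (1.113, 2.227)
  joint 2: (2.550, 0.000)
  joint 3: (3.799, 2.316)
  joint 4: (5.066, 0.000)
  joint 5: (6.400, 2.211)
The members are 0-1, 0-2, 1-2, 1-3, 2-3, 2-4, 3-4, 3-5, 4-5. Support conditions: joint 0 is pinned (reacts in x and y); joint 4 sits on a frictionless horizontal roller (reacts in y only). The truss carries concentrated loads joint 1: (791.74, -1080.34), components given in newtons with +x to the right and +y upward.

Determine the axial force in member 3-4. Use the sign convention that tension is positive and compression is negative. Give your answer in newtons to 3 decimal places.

-667.271

N=6 nodes, M=9 members, R=3 reactions → 2N=12, M+R=12
member 0 (0-1): L=2.4896, (cx,cy)=(0.4471,0.8945)
member 1 (0-2): L=2.5500, (cx,cy)=(1.0000,0.0000)
member 2 (1-2): L=2.6504, (cx,cy)=(0.5422,-0.8403)
member 3 (1-3): L=2.6875, (cx,cy)=(0.9995,0.0331)
member 4 (2-3): L=2.6313, (cx,cy)=(0.4747,0.8802)
member 5 (2-4): L=2.5160, (cx,cy)=(1.0000,0.0000)
member 6 (3-4): L=2.6399, (cx,cy)=(0.4799,-0.8773)
member 7 (3-5): L=2.6031, (cx,cy)=(0.9992,-0.0403)
member 8 (4-5): L=2.5823, (cx,cy)=(0.5166,0.8562)
solve A·x = −loads:
  F[0-1] = -553.3129 N (compression)
  F[0-2] = +1039.1002 N (tension)
  F[1-2] = -722.2222 N (compression)
  F[1-3] = -647.8760 N (compression)
  F[2-3] = +689.4756 N (tension)
  F[2-4] = +320.2498 N (tension)
  F[3-4] = -667.2706 N (compression)
  F[3-5] = +0.0000 N (tension)
  F[4-5] = -0.0000 N (compression)
  Rx@0 = -791.7400 N
  Ry@0 = +494.9426 N
  Ry@4 = +585.3974 N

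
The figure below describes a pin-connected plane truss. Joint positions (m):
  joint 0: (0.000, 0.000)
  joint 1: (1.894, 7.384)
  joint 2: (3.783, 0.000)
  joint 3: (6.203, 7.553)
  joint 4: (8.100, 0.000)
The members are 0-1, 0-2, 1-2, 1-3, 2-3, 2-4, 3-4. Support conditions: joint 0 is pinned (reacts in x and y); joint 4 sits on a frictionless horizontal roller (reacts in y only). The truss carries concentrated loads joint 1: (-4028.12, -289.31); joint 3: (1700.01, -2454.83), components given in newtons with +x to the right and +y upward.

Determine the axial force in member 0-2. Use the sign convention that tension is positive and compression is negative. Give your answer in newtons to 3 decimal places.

N=5 nodes, M=7 members, R=3 reactions → 2N=10, M+R=10
member 0 (0-1): L=7.6230, (cx,cy)=(0.2485,0.9686)
member 1 (0-2): L=3.7830, (cx,cy)=(1.0000,0.0000)
member 2 (1-2): L=7.6218, (cx,cy)=(0.2478,-0.9688)
member 3 (1-3): L=4.3123, (cx,cy)=(0.9992,0.0392)
member 4 (2-3): L=7.9312, (cx,cy)=(0.3051,0.9523)
member 5 (2-4): L=4.3170, (cx,cy)=(1.0000,0.0000)
member 6 (3-4): L=7.7876, (cx,cy)=(0.2436,-0.9699)
solve A·x = −loads:
  F[0-1] = -2976.7668 N (compression)
  F[0-2] = -1588.5102 N (compression)
  F[1-2] = +2782.8637 N (tension)
  F[1-3] = +2600.8082 N (tension)
  F[2-3] = -2831.0443 N (compression)
  F[2-4] = -34.9823 N (compression)
  F[3-4] = +143.6097 N (tension)
  Rx@0 = +2328.1100 N
  Ry@0 = +2883.4238 N
  Ry@4 = -139.2838 N

-1588.510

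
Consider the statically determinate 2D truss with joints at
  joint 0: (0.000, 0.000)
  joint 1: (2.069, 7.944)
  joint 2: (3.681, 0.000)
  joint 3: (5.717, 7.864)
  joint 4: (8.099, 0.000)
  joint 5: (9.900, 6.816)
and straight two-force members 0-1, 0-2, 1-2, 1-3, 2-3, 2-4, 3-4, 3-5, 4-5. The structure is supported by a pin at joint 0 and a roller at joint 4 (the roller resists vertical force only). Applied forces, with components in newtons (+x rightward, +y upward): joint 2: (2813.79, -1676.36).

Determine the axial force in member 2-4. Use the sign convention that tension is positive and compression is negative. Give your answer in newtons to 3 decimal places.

230.781

N=6 nodes, M=9 members, R=3 reactions → 2N=12, M+R=12
member 0 (0-1): L=8.2090, (cx,cy)=(0.2520,0.9677)
member 1 (0-2): L=3.6810, (cx,cy)=(1.0000,0.0000)
member 2 (1-2): L=8.1059, (cx,cy)=(0.1989,-0.9800)
member 3 (1-3): L=3.6489, (cx,cy)=(0.9998,-0.0219)
member 4 (2-3): L=8.1233, (cx,cy)=(0.2506,0.9681)
member 5 (2-4): L=4.4180, (cx,cy)=(1.0000,0.0000)
member 6 (3-4): L=8.2168, (cx,cy)=(0.2899,-0.9571)
member 7 (3-5): L=4.3123, (cx,cy)=(0.9700,-0.2430)
member 8 (4-5): L=7.0499, (cx,cy)=(0.2555,0.9668)
solve A·x = −loads:
  F[0-1] = -944.9598 N (compression)
  F[0-2] = +3051.9577 N (tension)
  F[1-2] = +942.6147 N (tension)
  F[1-3] = -425.7254 N (compression)
  F[2-3] = +777.3861 N (tension)
  F[2-4] = +230.7810 N (tension)
  F[3-4] = -796.0914 N (compression)
  F[3-5] = +0.0000 N (tension)
  F[4-5] = -0.0000 N (compression)
  Rx@0 = -2813.7900 N
  Ry@0 = +914.4534 N
  Ry@4 = +761.9066 N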